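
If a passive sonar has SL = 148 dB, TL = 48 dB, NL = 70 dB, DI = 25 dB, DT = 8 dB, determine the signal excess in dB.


SE = SL - TL - NL + DI - DT = 148 - 48 - 70 + 25 - 8 = 47

47 dB


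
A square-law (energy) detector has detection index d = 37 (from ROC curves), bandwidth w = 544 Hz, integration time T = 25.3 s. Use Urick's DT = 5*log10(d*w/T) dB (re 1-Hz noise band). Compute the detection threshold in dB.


DT = 5*log10(d*w/T) = 5*log10(37 * 544 / 25.3) = 5*log10(795.57) = 14.5

14.5 dB


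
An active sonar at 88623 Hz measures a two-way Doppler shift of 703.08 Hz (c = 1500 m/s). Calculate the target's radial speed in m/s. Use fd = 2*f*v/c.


From fd = 2*f*v/c, v = c*fd/(2*f) = 1500 * 703.08 / (2*88623) = 5.95

5.95 m/s


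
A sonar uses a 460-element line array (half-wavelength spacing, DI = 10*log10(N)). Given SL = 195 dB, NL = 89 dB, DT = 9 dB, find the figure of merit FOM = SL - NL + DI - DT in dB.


Step 1: DI = 10*log10(460) = 26.63 dB
Step 2: FOM = SL - NL + DI - DT = 195 - 89 + 26.63 - 9 = 123.63

123.63 dB


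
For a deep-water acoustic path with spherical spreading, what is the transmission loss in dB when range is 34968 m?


TL = 20*log10(34968) = 90.87

90.87 dB


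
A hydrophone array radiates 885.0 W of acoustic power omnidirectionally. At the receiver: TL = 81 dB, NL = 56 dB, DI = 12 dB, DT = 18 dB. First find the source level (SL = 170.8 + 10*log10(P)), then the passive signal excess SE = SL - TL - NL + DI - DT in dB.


Step 1: SL = 170.8 + 10*log10(885.0) = 200.27 dB
Step 2: SE = SL - TL - NL + DI - DT = 200.27 - 81 - 56 + 12 - 18 = 57.27

57.27 dB


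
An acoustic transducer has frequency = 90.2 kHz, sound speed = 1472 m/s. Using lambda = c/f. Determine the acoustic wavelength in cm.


lambda = c/f = 1472 / 90200 = 0.0163 m = 1.63 cm

1.63 cm


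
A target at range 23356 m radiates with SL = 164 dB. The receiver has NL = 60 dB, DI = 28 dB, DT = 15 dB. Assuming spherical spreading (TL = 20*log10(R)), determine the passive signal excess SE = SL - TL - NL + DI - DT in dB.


Step 1: TL = 20*log10(23356) = 87.37 dB
Step 2: SE = 164 - 87.37 - 60 + 28 - 15 = 29.63

29.63 dB


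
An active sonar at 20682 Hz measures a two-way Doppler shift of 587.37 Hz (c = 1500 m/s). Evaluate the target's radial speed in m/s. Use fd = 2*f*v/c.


21.3 m/s


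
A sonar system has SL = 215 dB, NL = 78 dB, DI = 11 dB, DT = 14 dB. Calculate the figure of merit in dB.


FOM = SL - NL + DI - DT = 215 - 78 + 11 - 14 = 134

134 dB


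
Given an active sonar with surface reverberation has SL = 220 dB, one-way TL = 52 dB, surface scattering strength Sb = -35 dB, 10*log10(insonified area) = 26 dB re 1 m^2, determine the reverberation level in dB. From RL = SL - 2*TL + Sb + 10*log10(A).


107 dB


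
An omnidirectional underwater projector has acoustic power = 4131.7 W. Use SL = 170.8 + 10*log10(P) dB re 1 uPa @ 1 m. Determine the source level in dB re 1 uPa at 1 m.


206.96 dB


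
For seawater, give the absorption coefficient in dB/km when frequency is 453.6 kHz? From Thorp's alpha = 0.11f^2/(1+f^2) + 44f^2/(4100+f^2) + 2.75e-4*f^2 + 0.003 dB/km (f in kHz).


99.835 dB/km


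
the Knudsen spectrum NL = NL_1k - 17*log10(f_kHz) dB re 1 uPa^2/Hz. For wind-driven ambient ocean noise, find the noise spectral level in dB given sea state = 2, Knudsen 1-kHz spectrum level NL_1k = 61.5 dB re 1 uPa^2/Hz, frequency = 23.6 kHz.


38.16 dB


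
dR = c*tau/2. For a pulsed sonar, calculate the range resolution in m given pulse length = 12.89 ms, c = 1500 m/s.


9.6675 m


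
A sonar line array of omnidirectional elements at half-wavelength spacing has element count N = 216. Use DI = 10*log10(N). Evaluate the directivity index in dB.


DI = 10*log10(216) = 23.34

23.34 dB


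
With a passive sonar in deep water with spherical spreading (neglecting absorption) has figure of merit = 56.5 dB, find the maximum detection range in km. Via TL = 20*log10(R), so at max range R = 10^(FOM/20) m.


At max range FOM = TL, so 20*log10(R) = 56.5
R = 10^(56.5/20) = 668.34 m = 0.67 km

0.67 km


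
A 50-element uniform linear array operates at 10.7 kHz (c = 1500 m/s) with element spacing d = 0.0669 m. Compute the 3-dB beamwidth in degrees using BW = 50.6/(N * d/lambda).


Step 1: lambda = 1500/10700 = 0.14019 m
Step 2: d/lambda = 0.0669/0.14019 = 0.4772
Step 3: BW = 50.6/(N * d/lambda) = 50.6/(50 * 0.4772) = 2.12

2.12 deg


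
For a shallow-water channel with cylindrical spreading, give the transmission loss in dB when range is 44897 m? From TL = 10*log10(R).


46.52 dB


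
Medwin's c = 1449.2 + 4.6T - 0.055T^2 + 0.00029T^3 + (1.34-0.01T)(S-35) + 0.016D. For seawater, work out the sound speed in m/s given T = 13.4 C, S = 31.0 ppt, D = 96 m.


c = 1449.2 + 4.6*13.4 - 0.055*13.4^2 + 0.00029*13.4^3 + (1.34 - 0.01*13.4)*(31.0 - 35) + 0.016*96 = 1498.37

1498.37 m/s


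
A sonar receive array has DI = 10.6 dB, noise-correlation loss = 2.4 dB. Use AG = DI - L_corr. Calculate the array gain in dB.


8.2 dB


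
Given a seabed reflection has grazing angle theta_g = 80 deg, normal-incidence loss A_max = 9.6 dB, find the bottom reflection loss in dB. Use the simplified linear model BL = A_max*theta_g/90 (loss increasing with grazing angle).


BL = A_max * theta_g / 90 = 9.6 * 80 / 90 = 8.53

8.53 dB


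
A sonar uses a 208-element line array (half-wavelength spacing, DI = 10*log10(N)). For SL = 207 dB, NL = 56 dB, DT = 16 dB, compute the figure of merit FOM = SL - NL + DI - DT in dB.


Step 1: DI = 10*log10(208) = 23.18 dB
Step 2: FOM = SL - NL + DI - DT = 207 - 56 + 23.18 - 16 = 158.18

158.18 dB


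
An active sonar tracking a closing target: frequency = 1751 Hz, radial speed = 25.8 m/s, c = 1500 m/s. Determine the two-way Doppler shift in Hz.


60.23 Hz


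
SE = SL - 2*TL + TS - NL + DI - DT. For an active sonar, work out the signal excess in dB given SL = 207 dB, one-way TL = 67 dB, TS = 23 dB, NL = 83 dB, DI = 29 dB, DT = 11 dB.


31 dB


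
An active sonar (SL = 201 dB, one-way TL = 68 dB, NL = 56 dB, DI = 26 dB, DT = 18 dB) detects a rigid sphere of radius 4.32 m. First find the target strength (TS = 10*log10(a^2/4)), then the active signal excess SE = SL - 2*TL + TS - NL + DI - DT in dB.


Step 1: TS = 10*log10(4.32^2/4) = 6.69 dB
Step 2: SE = SL - 2*TL + TS - NL + DI - DT = 201 - 2*68 + (6.69) - 56 + 26 - 18 = 23.69

23.69 dB


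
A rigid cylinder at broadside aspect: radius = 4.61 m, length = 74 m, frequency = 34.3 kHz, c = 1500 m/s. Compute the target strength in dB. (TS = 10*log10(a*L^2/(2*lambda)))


lambda = 1500/34300 = 0.04373 m
TS = 10*log10(4.61*74^2/(2*0.04373)) = 54.6

54.6 dB


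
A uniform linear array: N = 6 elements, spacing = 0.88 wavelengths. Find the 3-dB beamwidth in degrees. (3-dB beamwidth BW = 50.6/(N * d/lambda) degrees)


BW = 50.6 / (6 * 0.88) = 50.6 / 5.28 = 9.58

9.58 deg


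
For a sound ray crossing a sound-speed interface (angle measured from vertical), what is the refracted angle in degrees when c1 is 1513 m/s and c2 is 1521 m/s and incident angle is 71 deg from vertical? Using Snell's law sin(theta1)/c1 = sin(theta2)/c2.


sin(theta2) = (c2/c1)*sin(theta1) = (1521/1513)*sin(71 deg) = 0.95052
theta2 = arcsin(0.95052) = 71.9

71.9 deg


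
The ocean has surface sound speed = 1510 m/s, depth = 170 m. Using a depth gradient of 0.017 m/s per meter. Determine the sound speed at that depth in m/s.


c = 1510 + 0.017 * 170 = 1512.89

1512.89 m/s


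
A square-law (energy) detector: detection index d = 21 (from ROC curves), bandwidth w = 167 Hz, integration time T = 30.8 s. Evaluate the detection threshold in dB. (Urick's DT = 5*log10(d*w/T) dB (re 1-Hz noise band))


DT = 5*log10(d*w/T) = 5*log10(21 * 167 / 30.8) = 5*log10(113.86) = 10.28

10.28 dB


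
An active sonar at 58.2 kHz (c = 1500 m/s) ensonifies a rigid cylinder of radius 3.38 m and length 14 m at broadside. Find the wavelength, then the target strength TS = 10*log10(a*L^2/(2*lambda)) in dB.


Step 1: lambda = c/f = 1500/58200 = 0.02577 m
Step 2: TS = 10*log10(a*L^2/(2*lambda)) = 10*log10(3.38*14^2/(2*0.02577)) = 41.09

41.09 dB


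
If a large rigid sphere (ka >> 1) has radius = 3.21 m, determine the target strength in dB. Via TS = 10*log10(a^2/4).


TS = 10*log10(3.21^2 / 4) = 10*log10(2.576025) = 4.11

4.11 dB


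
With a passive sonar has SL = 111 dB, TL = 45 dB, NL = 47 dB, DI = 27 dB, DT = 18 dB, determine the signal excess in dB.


SE = SL - TL - NL + DI - DT = 111 - 45 - 47 + 27 - 18 = 28

28 dB


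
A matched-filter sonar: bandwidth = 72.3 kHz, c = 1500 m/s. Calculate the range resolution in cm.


dR = c/(2*BW) = 1500 / (2 * 72.3e3) = 0.0104 m = 1.04 cm

1.04 cm


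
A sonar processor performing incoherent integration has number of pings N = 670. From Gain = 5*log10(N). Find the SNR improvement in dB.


14.13 dB


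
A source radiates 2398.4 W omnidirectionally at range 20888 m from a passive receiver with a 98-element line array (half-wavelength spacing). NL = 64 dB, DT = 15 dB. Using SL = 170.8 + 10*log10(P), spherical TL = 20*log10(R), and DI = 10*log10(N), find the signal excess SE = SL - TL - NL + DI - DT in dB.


59.11 dB


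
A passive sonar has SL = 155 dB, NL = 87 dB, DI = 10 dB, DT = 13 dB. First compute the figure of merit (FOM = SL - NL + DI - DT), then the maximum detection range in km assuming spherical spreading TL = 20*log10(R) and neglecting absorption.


Step 1: FOM = SL - NL + DI - DT = 155 - 87 + 10 - 13 = 65 dB
Step 2: at max range FOM = TL = 20*log10(R), so R = 10^(65/20) = 1778.28 m = 1.78 km

1.78 km


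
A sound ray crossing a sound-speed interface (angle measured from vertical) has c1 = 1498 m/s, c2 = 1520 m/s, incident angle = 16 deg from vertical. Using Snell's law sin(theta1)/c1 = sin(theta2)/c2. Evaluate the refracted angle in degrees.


16.24 deg


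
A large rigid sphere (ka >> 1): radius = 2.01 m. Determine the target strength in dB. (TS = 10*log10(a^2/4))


TS = 10*log10(2.01^2 / 4) = 10*log10(1.010025) = 0.04

0.04 dB


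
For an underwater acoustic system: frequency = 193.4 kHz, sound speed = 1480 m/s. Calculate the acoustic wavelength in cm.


0.77 cm


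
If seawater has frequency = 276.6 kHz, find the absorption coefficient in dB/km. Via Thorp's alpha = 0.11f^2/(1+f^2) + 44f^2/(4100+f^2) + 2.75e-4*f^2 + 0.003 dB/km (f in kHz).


62.915 dB/km


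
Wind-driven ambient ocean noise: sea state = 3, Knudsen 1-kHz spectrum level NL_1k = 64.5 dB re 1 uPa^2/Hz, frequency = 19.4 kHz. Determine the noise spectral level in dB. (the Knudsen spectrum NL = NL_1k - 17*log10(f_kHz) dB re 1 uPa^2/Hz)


NL = NL_1k - 17*log10(f_kHz) = 64.5 - 17*log10(19.4) = 64.5 - (21.89) = 42.61

42.61 dB


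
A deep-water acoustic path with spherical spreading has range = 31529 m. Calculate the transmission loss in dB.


TL = 20*log10(31529) = 89.97

89.97 dB


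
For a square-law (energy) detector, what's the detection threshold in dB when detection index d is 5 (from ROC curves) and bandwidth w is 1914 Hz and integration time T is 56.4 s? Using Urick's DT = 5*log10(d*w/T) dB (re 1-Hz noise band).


DT = 5*log10(d*w/T) = 5*log10(5 * 1914 / 56.4) = 5*log10(169.68) = 11.15

11.15 dB


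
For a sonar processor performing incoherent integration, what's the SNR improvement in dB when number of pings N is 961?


Gain = 5*log10(961) = 14.91

14.91 dB


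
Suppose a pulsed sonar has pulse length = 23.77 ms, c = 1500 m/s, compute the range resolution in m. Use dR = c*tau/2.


17.8275 m


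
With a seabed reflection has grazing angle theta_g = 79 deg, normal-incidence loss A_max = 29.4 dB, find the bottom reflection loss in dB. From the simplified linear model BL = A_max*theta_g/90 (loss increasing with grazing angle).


BL = A_max * theta_g / 90 = 29.4 * 79 / 90 = 25.81

25.81 dB


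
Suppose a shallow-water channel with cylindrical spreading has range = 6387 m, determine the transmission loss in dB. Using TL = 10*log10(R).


TL = 10*log10(6387) = 38.05

38.05 dB


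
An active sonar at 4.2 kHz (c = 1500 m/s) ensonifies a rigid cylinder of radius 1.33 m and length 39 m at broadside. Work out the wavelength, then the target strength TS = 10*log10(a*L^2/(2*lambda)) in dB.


Step 1: lambda = c/f = 1500/4200 = 0.35714 m
Step 2: TS = 10*log10(a*L^2/(2*lambda)) = 10*log10(1.33*39^2/(2*0.35714)) = 34.52

34.52 dB


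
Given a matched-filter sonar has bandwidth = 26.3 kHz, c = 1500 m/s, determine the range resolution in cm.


2.85 cm


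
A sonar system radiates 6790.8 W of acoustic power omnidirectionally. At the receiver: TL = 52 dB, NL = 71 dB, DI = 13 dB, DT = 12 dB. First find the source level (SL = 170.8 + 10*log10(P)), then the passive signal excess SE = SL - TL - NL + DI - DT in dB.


Step 1: SL = 170.8 + 10*log10(6790.8) = 209.12 dB
Step 2: SE = SL - TL - NL + DI - DT = 209.12 - 52 - 71 + 13 - 12 = 87.12

87.12 dB


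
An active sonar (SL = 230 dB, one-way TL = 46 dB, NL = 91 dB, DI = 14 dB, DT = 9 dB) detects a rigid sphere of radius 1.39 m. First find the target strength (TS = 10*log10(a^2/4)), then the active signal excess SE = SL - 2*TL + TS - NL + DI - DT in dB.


Step 1: TS = 10*log10(1.39^2/4) = -3.16 dB
Step 2: SE = SL - 2*TL + TS - NL + DI - DT = 230 - 2*46 + (-3.16) - 91 + 14 - 9 = 48.84

48.84 dB


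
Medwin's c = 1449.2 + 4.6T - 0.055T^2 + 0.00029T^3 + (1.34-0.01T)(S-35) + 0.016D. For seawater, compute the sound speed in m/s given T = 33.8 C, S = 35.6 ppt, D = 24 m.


1554.03 m/s


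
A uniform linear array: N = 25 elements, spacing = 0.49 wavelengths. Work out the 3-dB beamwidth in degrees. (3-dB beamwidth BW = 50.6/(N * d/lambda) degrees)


4.13 deg


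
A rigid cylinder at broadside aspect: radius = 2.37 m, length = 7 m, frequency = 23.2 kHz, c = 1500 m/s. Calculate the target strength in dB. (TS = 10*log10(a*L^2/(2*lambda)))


29.53 dB


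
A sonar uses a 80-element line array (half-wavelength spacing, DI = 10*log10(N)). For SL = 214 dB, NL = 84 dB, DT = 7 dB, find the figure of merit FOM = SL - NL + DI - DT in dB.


142.03 dB


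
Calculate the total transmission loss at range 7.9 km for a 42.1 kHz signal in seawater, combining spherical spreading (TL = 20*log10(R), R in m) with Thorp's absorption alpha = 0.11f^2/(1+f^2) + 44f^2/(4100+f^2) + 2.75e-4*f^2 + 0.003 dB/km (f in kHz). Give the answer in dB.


187.61 dB


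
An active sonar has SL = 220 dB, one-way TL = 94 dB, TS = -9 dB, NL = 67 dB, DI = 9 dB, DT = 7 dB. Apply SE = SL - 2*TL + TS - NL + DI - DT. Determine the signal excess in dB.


SE = SL - 2*TL + TS - NL + DI - DT = 220 - 2*94 + (-9) - 67 + 9 - 7 = -42

-42 dB


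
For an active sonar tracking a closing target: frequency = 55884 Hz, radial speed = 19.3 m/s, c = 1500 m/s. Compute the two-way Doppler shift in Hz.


fd = 2*f*v/c = 2 * 55884 * 19.3 / 1500 = 1438.08

1438.08 Hz


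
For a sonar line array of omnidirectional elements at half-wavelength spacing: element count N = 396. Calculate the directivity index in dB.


DI = 10*log10(396) = 25.98

25.98 dB


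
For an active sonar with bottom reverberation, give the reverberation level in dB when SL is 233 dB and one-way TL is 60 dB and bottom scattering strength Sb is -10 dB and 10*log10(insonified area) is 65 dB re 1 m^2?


168 dB


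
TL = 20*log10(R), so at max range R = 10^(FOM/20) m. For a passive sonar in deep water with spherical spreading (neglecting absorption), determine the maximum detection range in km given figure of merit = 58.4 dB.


At max range FOM = TL, so 20*log10(R) = 58.4
R = 10^(58.4/20) = 831.76 m = 0.83 km

0.83 km


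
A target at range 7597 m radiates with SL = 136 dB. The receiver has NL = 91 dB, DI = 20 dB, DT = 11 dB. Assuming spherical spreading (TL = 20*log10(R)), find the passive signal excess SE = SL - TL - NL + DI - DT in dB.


Step 1: TL = 20*log10(7597) = 77.61 dB
Step 2: SE = 136 - 77.61 - 91 + 20 - 11 = -23.61

-23.61 dB


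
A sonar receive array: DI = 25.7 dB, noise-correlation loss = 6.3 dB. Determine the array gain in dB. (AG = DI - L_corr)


AG = DI - L_corr = 25.7 - 6.3 = 19.4

19.4 dB


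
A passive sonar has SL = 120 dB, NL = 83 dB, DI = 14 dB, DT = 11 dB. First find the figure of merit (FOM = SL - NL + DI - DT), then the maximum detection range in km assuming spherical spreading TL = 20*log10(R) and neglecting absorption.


Step 1: FOM = SL - NL + DI - DT = 120 - 83 + 14 - 11 = 40 dB
Step 2: at max range FOM = TL = 20*log10(R), so R = 10^(40/20) = 100.0 m = 0.1 km

0.1 km


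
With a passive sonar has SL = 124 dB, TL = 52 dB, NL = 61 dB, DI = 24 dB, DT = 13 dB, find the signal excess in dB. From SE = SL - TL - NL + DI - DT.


SE = SL - TL - NL + DI - DT = 124 - 52 - 61 + 24 - 13 = 22

22 dB


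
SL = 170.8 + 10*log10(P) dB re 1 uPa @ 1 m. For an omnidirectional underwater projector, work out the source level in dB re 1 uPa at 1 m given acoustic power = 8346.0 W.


210.01 dB


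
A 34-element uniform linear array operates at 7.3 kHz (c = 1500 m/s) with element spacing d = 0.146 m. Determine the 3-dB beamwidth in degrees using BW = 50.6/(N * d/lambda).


Step 1: lambda = 1500/7300 = 0.20548 m
Step 2: d/lambda = 0.146/0.20548 = 0.7105
Step 3: BW = 50.6/(N * d/lambda) = 50.6/(34 * 0.7105) = 2.09

2.09 deg


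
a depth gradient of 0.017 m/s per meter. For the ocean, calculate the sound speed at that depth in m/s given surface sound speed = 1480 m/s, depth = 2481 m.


c = 1480 + 0.017 * 2481 = 1522.177

1522.177 m/s


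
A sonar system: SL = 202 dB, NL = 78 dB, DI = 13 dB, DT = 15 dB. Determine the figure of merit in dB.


FOM = SL - NL + DI - DT = 202 - 78 + 13 - 15 = 122

122 dB


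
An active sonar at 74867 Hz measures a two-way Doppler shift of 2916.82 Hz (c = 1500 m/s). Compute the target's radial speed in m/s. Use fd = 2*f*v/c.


From fd = 2*f*v/c, v = c*fd/(2*f) = 1500 * 2916.82 / (2*74867) = 29.22

29.22 m/s


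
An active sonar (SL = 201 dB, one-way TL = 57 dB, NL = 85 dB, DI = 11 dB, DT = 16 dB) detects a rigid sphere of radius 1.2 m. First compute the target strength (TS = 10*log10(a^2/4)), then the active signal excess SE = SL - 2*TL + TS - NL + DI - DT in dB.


Step 1: TS = 10*log10(1.2^2/4) = -4.44 dB
Step 2: SE = SL - 2*TL + TS - NL + DI - DT = 201 - 2*57 + (-4.44) - 85 + 11 - 16 = -7.44

-7.44 dB


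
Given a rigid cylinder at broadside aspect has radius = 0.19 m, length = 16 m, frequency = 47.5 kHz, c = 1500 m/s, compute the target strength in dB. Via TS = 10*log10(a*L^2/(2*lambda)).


28.87 dB


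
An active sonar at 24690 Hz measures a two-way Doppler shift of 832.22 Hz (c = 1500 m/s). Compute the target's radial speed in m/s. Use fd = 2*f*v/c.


From fd = 2*f*v/c, v = c*fd/(2*f) = 1500 * 832.22 / (2*24690) = 25.28

25.28 m/s


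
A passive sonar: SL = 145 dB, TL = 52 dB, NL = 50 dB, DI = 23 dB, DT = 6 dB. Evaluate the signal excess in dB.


SE = SL - TL - NL + DI - DT = 145 - 52 - 50 + 23 - 6 = 60

60 dB


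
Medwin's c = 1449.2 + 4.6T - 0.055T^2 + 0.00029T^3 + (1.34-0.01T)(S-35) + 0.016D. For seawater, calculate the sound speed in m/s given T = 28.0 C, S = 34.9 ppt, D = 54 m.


1542.0 m/s


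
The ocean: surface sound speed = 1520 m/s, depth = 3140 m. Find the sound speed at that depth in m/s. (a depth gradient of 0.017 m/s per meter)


c = 1520 + 0.017 * 3140 = 1573.38

1573.38 m/s


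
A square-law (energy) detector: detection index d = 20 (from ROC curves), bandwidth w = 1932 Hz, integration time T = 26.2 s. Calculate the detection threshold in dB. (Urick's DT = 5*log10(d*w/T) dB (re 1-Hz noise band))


DT = 5*log10(d*w/T) = 5*log10(20 * 1932 / 26.2) = 5*log10(1474.81) = 15.84

15.84 dB


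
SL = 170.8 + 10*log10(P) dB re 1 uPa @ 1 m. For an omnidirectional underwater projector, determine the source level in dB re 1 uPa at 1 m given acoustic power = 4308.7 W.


207.14 dB


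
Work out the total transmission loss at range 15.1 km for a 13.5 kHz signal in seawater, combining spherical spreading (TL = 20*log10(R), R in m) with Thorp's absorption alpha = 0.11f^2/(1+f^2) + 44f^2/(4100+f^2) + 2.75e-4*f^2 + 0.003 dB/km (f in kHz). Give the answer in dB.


Step 1 (Thorp): alpha = 0.11*182.25/(1+182.25) + 44*182.25/(4100+182.25) + 2.75e-4*182.25 + 0.003 = 2.0351 dB/km
Step 2: TL_spread = 20*log10(15100) = 83.58 dB
Step 3: TL_abs = alpha*R = 2.0351 * 15.1 = 30.73 dB
Step 4: TL_total = 83.58 + 30.73 = 114.31

114.31 dB


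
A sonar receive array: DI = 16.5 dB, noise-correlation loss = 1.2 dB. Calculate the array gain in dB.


AG = DI - L_corr = 16.5 - 1.2 = 15.3

15.3 dB


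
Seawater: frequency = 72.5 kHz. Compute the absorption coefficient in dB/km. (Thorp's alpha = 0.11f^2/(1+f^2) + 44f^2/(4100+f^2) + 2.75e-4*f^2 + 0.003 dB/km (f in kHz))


26.277 dB/km


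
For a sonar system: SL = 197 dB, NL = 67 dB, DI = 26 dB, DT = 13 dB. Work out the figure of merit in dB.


143 dB


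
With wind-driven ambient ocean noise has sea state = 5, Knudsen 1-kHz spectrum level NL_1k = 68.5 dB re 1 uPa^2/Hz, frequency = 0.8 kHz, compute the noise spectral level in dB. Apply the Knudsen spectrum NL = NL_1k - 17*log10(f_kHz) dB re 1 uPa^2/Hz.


70.15 dB


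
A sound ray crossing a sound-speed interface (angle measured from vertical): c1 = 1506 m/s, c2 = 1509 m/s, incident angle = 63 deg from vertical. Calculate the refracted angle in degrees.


sin(theta2) = (c2/c1)*sin(theta1) = (1509/1506)*sin(63 deg) = 0.89278
theta2 = arcsin(0.89278) = 63.22

63.22 deg


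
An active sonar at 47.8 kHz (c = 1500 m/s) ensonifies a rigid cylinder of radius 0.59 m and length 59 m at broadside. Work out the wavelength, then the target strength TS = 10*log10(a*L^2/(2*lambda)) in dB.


Step 1: lambda = c/f = 1500/47800 = 0.03138 m
Step 2: TS = 10*log10(a*L^2/(2*lambda)) = 10*log10(0.59*59^2/(2*0.03138)) = 45.15

45.15 dB


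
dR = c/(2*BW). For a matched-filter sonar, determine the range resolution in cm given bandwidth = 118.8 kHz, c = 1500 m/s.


dR = c/(2*BW) = 1500 / (2 * 118.8e3) = 0.0063 m = 0.63 cm

0.63 cm


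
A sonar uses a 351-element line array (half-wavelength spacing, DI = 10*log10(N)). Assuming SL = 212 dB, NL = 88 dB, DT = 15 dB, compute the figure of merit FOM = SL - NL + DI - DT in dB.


Step 1: DI = 10*log10(351) = 25.45 dB
Step 2: FOM = SL - NL + DI - DT = 212 - 88 + 25.45 - 15 = 134.45

134.45 dB


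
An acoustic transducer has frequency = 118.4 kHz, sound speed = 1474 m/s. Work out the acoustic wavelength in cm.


lambda = c/f = 1474 / 118400 = 0.0124 m = 1.24 cm

1.24 cm


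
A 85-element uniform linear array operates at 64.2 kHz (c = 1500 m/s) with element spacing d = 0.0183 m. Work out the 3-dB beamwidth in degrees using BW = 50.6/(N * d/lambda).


0.76 deg


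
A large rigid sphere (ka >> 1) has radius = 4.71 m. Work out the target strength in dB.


TS = 10*log10(4.71^2 / 4) = 10*log10(5.546025) = 7.44

7.44 dB


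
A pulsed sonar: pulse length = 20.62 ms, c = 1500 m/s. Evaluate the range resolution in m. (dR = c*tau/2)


dR = c*tau/2 = 1500 * 20.62e-3 / 2 = 15.465

15.465 m


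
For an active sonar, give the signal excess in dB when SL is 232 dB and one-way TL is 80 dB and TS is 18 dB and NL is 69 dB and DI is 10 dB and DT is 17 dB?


SE = SL - 2*TL + TS - NL + DI - DT = 232 - 2*80 + (18) - 69 + 10 - 17 = 14

14 dB


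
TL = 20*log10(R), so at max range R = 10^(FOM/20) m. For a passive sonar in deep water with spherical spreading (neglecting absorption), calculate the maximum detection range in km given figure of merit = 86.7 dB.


At max range FOM = TL, so 20*log10(R) = 86.7
R = 10^(86.7/20) = 21627.19 m = 21.63 km

21.63 km


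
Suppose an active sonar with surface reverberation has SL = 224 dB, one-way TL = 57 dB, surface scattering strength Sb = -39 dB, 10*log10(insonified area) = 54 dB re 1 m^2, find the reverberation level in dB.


125 dB


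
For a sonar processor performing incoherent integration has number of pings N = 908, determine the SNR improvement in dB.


Gain = 5*log10(908) = 14.79

14.79 dB


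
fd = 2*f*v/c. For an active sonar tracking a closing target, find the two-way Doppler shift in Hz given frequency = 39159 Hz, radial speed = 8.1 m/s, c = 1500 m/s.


422.92 Hz


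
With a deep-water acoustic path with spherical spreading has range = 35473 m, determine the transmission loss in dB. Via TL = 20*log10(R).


TL = 20*log10(35473) = 91.0

91.0 dB


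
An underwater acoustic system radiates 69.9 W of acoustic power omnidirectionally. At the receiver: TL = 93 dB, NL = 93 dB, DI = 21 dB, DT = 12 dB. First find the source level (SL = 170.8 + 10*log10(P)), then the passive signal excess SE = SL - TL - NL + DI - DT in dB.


Step 1: SL = 170.8 + 10*log10(69.9) = 189.24 dB
Step 2: SE = SL - TL - NL + DI - DT = 189.24 - 93 - 93 + 21 - 12 = 12.24

12.24 dB


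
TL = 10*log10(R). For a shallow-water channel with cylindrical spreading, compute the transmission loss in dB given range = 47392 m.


46.76 dB


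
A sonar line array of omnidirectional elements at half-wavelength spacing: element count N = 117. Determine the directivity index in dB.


20.68 dB


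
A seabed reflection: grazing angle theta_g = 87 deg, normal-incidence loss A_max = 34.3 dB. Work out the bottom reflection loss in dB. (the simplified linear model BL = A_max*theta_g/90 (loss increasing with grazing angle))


BL = A_max * theta_g / 90 = 34.3 * 87 / 90 = 33.16

33.16 dB


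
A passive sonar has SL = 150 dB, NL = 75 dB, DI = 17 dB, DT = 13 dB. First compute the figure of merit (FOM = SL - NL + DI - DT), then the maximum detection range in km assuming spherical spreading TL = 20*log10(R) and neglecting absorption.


Step 1: FOM = SL - NL + DI - DT = 150 - 75 + 17 - 13 = 79 dB
Step 2: at max range FOM = TL = 20*log10(R), so R = 10^(79/20) = 8912.51 m = 8.91 km

8.91 km


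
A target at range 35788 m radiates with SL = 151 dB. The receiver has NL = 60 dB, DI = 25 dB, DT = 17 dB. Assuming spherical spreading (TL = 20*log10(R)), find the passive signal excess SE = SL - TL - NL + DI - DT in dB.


7.93 dB


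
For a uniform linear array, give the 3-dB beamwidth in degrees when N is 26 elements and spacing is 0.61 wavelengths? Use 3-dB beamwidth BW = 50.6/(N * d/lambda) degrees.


BW = 50.6 / (26 * 0.61) = 50.6 / 15.86 = 3.19

3.19 deg


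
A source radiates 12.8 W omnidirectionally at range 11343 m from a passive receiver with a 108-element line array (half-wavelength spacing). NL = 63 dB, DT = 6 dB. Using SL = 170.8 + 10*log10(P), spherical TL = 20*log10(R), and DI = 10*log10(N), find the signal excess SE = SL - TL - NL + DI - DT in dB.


Step 1: SL = 170.8 + 10*log10(12.8) = 181.87 dB
Step 2: TL = 20*log10(11343) = 81.09 dB
Step 3: DI = 10*log10(108) = 20.33 dB
Step 4: SE = SL - TL - NL + DI - DT = 181.87 - 81.09 - 63 + 20.33 - 6 = 52.11

52.11 dB


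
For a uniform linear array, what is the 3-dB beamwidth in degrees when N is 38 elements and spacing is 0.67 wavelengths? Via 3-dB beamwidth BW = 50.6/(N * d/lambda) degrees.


BW = 50.6 / (38 * 0.67) = 50.6 / 25.46 = 1.99

1.99 deg


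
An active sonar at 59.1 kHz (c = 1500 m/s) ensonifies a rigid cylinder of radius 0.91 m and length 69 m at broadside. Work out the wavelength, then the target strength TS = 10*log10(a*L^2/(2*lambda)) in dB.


Step 1: lambda = c/f = 1500/59100 = 0.02538 m
Step 2: TS = 10*log10(a*L^2/(2*lambda)) = 10*log10(0.91*69^2/(2*0.02538)) = 49.31

49.31 dB


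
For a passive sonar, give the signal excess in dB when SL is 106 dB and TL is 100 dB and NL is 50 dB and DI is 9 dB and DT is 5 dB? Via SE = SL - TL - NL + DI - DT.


SE = SL - TL - NL + DI - DT = 106 - 100 - 50 + 9 - 5 = -40

-40 dB


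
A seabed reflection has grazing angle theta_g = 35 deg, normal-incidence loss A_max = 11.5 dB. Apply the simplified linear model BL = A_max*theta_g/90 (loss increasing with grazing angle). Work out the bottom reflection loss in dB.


4.47 dB


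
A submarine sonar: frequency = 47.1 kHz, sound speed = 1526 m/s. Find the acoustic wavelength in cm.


3.24 cm


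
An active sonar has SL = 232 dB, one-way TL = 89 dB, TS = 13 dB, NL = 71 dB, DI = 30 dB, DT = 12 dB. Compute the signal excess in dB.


SE = SL - 2*TL + TS - NL + DI - DT = 232 - 2*89 + (13) - 71 + 30 - 12 = 14

14 dB


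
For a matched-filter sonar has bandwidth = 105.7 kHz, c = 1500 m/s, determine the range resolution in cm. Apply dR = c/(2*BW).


dR = c/(2*BW) = 1500 / (2 * 105.7e3) = 0.0071 m = 0.71 cm

0.71 cm


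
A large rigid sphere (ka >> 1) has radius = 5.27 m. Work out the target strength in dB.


8.42 dB


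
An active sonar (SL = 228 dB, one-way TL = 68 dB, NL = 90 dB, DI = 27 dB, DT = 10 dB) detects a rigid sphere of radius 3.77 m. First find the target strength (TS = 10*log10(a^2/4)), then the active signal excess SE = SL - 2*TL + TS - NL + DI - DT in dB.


Step 1: TS = 10*log10(3.77^2/4) = 5.51 dB
Step 2: SE = SL - 2*TL + TS - NL + DI - DT = 228 - 2*68 + (5.51) - 90 + 27 - 10 = 24.51

24.51 dB


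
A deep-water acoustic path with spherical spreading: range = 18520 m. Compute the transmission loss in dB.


TL = 20*log10(18520) = 85.35

85.35 dB


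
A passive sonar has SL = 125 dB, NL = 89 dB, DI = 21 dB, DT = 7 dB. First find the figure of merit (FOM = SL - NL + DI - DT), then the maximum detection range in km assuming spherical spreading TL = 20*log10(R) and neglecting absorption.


Step 1: FOM = SL - NL + DI - DT = 125 - 89 + 21 - 7 = 50 dB
Step 2: at max range FOM = TL = 20*log10(R), so R = 10^(50/20) = 316.23 m = 0.32 km

0.32 km


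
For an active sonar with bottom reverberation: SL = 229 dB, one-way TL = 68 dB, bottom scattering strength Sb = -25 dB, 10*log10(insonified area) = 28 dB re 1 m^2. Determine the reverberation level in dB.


96 dB


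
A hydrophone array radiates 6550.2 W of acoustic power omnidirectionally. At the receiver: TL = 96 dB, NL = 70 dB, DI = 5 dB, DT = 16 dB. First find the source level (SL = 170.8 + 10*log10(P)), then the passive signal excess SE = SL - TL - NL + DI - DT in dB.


Step 1: SL = 170.8 + 10*log10(6550.2) = 208.96 dB
Step 2: SE = SL - TL - NL + DI - DT = 208.96 - 96 - 70 + 5 - 16 = 31.96

31.96 dB


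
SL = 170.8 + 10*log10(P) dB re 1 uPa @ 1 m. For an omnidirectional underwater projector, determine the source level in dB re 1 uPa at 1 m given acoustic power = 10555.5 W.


SL = 170.8 + 10*log10(10555.5) = 170.8 + 40.23 = 211.03

211.03 dB


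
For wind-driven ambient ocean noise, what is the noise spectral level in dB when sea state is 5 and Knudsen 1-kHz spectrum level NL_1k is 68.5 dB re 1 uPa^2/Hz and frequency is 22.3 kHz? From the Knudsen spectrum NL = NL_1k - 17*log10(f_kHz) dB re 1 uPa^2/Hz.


NL = NL_1k - 17*log10(f_kHz) = 68.5 - 17*log10(22.3) = 68.5 - (22.92) = 45.58

45.58 dB


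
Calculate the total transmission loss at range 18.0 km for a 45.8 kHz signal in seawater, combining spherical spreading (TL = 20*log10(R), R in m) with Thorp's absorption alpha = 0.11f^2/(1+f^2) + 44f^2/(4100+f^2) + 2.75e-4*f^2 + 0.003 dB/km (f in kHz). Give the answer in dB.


Step 1 (Thorp): alpha = 0.11*2097.64/(1+2097.64) + 44*2097.64/(4100+2097.64) + 2.75e-4*2097.64 + 0.003 = 15.5819 dB/km
Step 2: TL_spread = 20*log10(18000) = 85.11 dB
Step 3: TL_abs = alpha*R = 15.5819 * 18.0 = 280.47 dB
Step 4: TL_total = 85.11 + 280.47 = 365.58

365.58 dB


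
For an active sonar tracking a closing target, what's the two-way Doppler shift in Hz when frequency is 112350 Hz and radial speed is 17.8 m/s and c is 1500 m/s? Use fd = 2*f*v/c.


fd = 2*f*v/c = 2 * 112350 * 17.8 / 1500 = 2666.44

2666.44 Hz


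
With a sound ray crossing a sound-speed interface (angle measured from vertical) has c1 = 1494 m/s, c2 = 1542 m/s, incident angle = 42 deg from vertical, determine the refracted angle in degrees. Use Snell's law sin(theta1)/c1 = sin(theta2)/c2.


sin(theta2) = (c2/c1)*sin(theta1) = (1542/1494)*sin(42 deg) = 0.69063
theta2 = arcsin(0.69063) = 43.68

43.68 deg


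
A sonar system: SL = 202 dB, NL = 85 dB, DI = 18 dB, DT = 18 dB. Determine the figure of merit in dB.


FOM = SL - NL + DI - DT = 202 - 85 + 18 - 18 = 117

117 dB


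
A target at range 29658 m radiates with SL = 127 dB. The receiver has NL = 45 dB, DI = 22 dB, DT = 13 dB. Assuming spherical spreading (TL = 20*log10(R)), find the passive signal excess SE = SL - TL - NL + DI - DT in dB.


1.56 dB


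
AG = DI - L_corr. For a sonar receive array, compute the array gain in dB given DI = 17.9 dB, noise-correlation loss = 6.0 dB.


11.9 dB


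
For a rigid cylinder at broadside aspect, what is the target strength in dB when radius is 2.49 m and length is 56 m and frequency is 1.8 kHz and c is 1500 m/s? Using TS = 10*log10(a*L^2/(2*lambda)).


lambda = 1500/1800 = 0.83333 m
TS = 10*log10(2.49*56^2/(2*0.83333)) = 36.71

36.71 dB


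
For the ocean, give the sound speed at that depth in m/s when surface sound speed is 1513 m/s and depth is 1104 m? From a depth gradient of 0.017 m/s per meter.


c = 1513 + 0.017 * 1104 = 1531.768

1531.768 m/s


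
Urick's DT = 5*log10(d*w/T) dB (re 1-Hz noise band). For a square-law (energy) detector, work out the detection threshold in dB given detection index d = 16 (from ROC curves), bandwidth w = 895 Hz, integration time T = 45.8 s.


DT = 5*log10(d*w/T) = 5*log10(16 * 895 / 45.8) = 5*log10(312.66) = 12.48

12.48 dB


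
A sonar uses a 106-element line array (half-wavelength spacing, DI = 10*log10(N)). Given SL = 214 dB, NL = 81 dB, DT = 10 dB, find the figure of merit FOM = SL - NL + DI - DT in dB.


Step 1: DI = 10*log10(106) = 20.25 dB
Step 2: FOM = SL - NL + DI - DT = 214 - 81 + 20.25 - 10 = 143.25

143.25 dB


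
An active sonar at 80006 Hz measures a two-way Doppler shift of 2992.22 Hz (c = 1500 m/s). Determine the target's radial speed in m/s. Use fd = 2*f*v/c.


28.05 m/s


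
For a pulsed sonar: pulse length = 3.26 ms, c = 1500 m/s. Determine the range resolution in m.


dR = c*tau/2 = 1500 * 3.26e-3 / 2 = 2.445

2.445 m


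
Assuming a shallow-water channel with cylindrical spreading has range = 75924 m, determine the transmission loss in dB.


48.8 dB


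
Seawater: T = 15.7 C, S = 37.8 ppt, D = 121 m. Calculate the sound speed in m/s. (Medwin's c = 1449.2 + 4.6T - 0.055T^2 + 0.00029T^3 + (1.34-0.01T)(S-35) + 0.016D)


1514.23 m/s


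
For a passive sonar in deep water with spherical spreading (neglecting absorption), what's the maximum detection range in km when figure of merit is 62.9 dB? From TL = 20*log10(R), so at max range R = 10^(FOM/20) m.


At max range FOM = TL, so 20*log10(R) = 62.9
R = 10^(62.9/20) = 1396.37 m = 1.4 km

1.4 km


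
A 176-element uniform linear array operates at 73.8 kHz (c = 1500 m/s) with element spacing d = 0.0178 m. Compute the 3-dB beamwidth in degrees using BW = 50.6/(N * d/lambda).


Step 1: lambda = 1500/73800 = 0.02033 m
Step 2: d/lambda = 0.0178/0.02033 = 0.8756
Step 3: BW = 50.6/(N * d/lambda) = 50.6/(176 * 0.8756) = 0.33

0.33 deg


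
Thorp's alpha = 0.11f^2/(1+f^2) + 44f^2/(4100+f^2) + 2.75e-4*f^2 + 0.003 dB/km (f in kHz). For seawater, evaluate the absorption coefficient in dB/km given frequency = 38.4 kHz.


f^2 = 1474.56
alpha = 0.11*1474.56/(1+1474.56) + 44*1474.56/(4100+1474.56) + 2.75e-4*1474.56 + 0.003 = 12.157

12.157 dB/km


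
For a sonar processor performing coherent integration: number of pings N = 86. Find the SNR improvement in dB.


Gain = 10*log10(86) = 19.34

19.34 dB


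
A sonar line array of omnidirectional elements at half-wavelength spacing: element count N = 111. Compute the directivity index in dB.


20.45 dB


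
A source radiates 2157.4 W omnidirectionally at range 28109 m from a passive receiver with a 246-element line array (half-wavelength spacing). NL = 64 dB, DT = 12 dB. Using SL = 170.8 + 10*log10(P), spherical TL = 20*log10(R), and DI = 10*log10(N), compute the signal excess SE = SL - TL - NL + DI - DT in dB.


Step 1: SL = 170.8 + 10*log10(2157.4) = 204.14 dB
Step 2: TL = 20*log10(28109) = 88.98 dB
Step 3: DI = 10*log10(246) = 23.91 dB
Step 4: SE = SL - TL - NL + DI - DT = 204.14 - 88.98 - 64 + 23.91 - 12 = 63.07

63.07 dB


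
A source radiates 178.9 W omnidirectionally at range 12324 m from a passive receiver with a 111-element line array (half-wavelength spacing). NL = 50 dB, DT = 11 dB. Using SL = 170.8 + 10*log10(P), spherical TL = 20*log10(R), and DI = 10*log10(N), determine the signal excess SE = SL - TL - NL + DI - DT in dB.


Step 1: SL = 170.8 + 10*log10(178.9) = 193.33 dB
Step 2: TL = 20*log10(12324) = 81.82 dB
Step 3: DI = 10*log10(111) = 20.45 dB
Step 4: SE = SL - TL - NL + DI - DT = 193.33 - 81.82 - 50 + 20.45 - 11 = 70.96

70.96 dB


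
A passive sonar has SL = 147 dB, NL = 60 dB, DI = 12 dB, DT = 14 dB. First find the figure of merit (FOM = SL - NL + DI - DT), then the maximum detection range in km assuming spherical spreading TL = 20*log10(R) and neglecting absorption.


Step 1: FOM = SL - NL + DI - DT = 147 - 60 + 12 - 14 = 85 dB
Step 2: at max range FOM = TL = 20*log10(R), so R = 10^(85/20) = 17782.79 m = 17.78 km

17.78 km


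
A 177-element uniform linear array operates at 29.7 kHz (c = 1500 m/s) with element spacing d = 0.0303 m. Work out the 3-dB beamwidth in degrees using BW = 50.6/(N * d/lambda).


Step 1: lambda = 1500/29700 = 0.05051 m
Step 2: d/lambda = 0.0303/0.05051 = 0.5999
Step 3: BW = 50.6/(N * d/lambda) = 50.6/(177 * 0.5999) = 0.48

0.48 deg


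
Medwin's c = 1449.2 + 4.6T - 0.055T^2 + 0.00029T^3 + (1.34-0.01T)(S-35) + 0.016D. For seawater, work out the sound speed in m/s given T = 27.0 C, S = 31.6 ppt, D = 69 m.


1536.48 m/s


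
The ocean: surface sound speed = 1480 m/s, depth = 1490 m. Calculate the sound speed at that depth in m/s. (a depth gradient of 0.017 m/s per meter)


c = 1480 + 0.017 * 1490 = 1505.33

1505.33 m/s


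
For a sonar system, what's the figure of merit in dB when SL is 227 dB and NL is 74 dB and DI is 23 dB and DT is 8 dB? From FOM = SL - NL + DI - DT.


168 dB


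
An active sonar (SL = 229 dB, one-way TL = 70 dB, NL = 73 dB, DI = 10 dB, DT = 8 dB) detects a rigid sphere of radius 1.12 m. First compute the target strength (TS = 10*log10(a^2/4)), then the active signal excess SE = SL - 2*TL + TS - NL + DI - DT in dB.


Step 1: TS = 10*log10(1.12^2/4) = -5.04 dB
Step 2: SE = SL - 2*TL + TS - NL + DI - DT = 229 - 2*70 + (-5.04) - 73 + 10 - 8 = 12.96

12.96 dB


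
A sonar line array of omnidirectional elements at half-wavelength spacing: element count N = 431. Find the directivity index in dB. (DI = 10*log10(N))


DI = 10*log10(431) = 26.34

26.34 dB


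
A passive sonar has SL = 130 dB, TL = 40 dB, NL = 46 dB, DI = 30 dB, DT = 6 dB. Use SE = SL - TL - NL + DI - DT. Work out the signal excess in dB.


SE = SL - TL - NL + DI - DT = 130 - 40 - 46 + 30 - 6 = 68

68 dB


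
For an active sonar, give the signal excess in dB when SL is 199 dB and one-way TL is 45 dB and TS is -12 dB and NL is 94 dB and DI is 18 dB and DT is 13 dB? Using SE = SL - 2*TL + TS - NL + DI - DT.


SE = SL - 2*TL + TS - NL + DI - DT = 199 - 2*45 + (-12) - 94 + 18 - 13 = 8

8 dB


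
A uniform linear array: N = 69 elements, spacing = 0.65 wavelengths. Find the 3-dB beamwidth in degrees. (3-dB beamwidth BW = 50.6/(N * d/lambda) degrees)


1.13 deg


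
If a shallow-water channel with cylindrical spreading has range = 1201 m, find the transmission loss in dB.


30.8 dB


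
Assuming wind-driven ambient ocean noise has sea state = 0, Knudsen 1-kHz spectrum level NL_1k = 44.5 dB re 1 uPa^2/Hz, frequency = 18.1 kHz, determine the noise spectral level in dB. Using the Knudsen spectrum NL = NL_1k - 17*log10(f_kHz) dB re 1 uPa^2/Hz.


23.12 dB
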